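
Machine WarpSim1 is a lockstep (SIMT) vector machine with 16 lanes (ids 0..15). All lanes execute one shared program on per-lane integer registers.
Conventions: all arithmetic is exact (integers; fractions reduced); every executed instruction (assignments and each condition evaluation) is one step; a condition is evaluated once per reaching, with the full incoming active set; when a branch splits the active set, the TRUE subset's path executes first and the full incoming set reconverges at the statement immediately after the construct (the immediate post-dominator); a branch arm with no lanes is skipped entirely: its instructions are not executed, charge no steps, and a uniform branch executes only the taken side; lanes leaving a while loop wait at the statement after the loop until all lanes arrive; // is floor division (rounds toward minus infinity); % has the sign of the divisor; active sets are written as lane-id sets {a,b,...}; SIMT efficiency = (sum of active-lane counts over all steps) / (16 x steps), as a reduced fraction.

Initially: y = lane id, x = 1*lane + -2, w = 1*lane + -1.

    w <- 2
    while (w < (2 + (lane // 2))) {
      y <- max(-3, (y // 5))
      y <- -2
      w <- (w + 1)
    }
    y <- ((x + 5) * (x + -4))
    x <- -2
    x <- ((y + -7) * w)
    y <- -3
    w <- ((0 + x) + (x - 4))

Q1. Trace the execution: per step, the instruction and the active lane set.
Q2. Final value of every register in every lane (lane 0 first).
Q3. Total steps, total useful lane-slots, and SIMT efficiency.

step 0: w <- 2                       {0,1,2,3,4,5,6,7,8,9,10,11,12,13,14,15}
step 1: eval (w < (2 + (lane // 2))) {0,1,2,3,4,5,6,7,8,9,10,11,12,13,14,15}
step 2: y <- max(-3, (y // 5))       {2,3,4,5,6,7,8,9,10,11,12,13,14,15}
step 3: y <- -2                      {2,3,4,5,6,7,8,9,10,11,12,13,14,15}
step 4: w <- (w + 1)                 {2,3,4,5,6,7,8,9,10,11,12,13,14,15}
step 5: eval (w < (2 + (lane // 2))) {2,3,4,5,6,7,8,9,10,11,12,13,14,15}
step 6: y <- max(-3, (y // 5))       {4,5,6,7,8,9,10,11,12,13,14,15}
step 7: y <- -2                      {4,5,6,7,8,9,10,11,12,13,14,15}
step 8: w <- (w + 1)                 {4,5,6,7,8,9,10,11,12,13,14,15}
step 9: eval (w < (2 + (lane // 2))) {4,5,6,7,8,9,10,11,12,13,14,15}
step 10: y <- max(-3, (y // 5))       {6,7,8,9,10,11,12,13,14,15}
step 11: y <- -2                      {6,7,8,9,10,11,12,13,14,15}
step 12: w <- (w + 1)                 {6,7,8,9,10,11,12,13,14,15}
step 13: eval (w < (2 + (lane // 2))) {6,7,8,9,10,11,12,13,14,15}
step 14: y <- max(-3, (y // 5))       {8,9,10,11,12,13,14,15}
step 15: y <- -2                      {8,9,10,11,12,13,14,15}
step 16: w <- (w + 1)                 {8,9,10,11,12,13,14,15}
step 17: eval (w < (2 + (lane // 2))) {8,9,10,11,12,13,14,15}
step 18: y <- max(-3, (y // 5))       {10,11,12,13,14,15}
step 19: y <- -2                      {10,11,12,13,14,15}
step 20: w <- (w + 1)                 {10,11,12,13,14,15}
step 21: eval (w < (2 + (lane // 2))) {10,11,12,13,14,15}
step 22: y <- max(-3, (y // 5))       {12,13,14,15}
step 23: y <- -2                      {12,13,14,15}
step 24: w <- (w + 1)                 {12,13,14,15}
step 25: eval (w < (2 + (lane // 2))) {12,13,14,15}
step 26: y <- max(-3, (y // 5))       {14,15}
step 27: y <- -2                      {14,15}
step 28: w <- (w + 1)                 {14,15}
step 29: eval (w < (2 + (lane // 2))) {14,15}
step 30: y <- ((x + 5) * (x + -4))    {0,1,2,3,4,5,6,7,8,9,10,11,12,13,14,15}
step 31: x <- -2                      {0,1,2,3,4,5,6,7,8,9,10,11,12,13,14,15}
step 32: x <- ((y + -7) * w)          {0,1,2,3,4,5,6,7,8,9,10,11,12,13,14,15}
step 33: y <- -3                      {0,1,2,3,4,5,6,7,8,9,10,11,12,13,14,15}
step 34: w <- ((0 + x) + (x - 4))     {0,1,2,3,4,5,6,7,8,9,10,11,12,13,14,15}

Answer: 35 steps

y: -3,-3,-3,-3,-3,-3,-3,-3,-3,-3,-3,-3,-3,-3,-3,-3
x: -50,-54,-81,-75,-84,-60,-35,15,90,174,315,441,664,840,1161,1395
w: -104,-112,-166,-154,-172,-124,-74,26,176,344,626,878,1324,1676,2318,2786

steps = 35; useful = 336; efficiency = 336/560 = 3/5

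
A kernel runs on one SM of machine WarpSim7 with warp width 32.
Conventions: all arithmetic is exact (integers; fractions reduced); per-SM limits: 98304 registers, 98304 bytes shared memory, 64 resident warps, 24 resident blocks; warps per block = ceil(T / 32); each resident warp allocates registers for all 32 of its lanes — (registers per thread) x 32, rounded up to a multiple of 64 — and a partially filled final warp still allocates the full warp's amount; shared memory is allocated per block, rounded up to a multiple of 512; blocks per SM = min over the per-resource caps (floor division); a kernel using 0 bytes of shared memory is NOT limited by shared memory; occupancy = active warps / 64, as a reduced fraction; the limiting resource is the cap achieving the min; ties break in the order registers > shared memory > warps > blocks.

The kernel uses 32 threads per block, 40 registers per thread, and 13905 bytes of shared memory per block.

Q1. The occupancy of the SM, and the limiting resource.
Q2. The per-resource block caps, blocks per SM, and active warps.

Answer: occupancy 3/32, limited by shared memory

registers: 76 blocks
shared memory: 6 blocks
warps: 64 blocks
blocks: 24 blocks

Answer: 6 blocks, 6 active warps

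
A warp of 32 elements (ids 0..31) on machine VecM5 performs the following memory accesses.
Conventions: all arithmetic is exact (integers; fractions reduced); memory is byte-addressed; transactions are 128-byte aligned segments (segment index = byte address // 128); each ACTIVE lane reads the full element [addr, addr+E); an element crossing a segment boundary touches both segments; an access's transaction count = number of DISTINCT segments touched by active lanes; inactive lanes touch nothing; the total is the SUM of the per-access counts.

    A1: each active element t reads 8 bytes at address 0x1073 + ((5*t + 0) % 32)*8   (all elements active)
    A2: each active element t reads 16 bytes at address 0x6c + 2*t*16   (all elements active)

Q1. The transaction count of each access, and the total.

A1: 3 transactions
A2: 9 transactions

Answer: 3,9; total 12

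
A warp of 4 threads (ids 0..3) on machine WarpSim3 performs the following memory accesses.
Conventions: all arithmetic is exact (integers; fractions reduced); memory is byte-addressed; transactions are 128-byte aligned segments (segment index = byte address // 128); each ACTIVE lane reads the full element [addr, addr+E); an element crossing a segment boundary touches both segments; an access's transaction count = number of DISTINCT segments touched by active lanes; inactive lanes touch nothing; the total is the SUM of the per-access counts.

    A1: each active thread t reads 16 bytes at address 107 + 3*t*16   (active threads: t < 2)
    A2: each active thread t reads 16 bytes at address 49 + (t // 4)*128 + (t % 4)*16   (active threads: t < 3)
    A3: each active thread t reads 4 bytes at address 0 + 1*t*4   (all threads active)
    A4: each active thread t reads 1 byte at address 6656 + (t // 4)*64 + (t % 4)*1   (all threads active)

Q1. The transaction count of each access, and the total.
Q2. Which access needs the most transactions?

A1: 2 transactions
A2: 1 transaction
A3: 1 transaction
A4: 1 transaction

Answer: 2,1,1,1; total 5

Answer: A1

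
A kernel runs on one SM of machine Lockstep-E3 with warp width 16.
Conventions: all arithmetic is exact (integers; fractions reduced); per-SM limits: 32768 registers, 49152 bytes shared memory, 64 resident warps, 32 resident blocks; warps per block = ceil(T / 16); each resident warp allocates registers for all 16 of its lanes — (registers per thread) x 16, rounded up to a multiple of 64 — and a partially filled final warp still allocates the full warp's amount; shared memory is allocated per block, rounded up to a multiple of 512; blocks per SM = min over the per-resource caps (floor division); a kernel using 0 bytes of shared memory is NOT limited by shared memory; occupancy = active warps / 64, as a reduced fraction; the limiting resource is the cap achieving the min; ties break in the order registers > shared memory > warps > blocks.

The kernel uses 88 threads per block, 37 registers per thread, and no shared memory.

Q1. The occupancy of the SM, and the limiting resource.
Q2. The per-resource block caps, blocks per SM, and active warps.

Answer: occupancy 3/4, limited by registers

registers: 8 blocks
shared memory: no limit (kernel uses none)
warps: 10 blocks
blocks: 32 blocks

Answer: 8 blocks, 48 active warps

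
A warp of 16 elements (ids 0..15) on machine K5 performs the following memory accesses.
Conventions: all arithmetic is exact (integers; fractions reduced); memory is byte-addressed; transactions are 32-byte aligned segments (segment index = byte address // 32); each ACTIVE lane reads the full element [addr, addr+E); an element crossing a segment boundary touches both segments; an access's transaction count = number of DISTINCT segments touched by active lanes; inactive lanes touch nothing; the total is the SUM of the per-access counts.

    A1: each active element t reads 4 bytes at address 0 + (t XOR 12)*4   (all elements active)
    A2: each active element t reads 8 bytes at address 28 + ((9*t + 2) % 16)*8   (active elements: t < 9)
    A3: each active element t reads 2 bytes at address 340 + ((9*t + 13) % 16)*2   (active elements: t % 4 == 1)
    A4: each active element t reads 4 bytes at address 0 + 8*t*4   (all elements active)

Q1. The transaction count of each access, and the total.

A1: 2 transactions
A2: 4 transactions
A3: 2 transactions
A4: 16 transactions

Answer: 2,4,2,16; total 24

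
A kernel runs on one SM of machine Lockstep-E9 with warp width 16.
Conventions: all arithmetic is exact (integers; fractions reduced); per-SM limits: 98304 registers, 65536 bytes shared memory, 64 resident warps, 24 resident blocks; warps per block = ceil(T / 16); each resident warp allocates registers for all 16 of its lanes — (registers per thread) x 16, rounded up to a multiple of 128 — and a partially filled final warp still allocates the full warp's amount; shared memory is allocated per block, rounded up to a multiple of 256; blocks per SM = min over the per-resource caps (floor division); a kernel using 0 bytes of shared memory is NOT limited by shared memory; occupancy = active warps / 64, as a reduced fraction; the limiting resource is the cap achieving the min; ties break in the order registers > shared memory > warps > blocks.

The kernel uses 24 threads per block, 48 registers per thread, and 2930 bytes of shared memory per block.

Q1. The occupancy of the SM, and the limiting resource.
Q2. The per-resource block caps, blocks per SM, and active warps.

Answer: occupancy 21/32, limited by shared memory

registers: 64 blocks
shared memory: 21 blocks
warps: 32 blocks
blocks: 24 blocks

Answer: 21 blocks, 42 active warps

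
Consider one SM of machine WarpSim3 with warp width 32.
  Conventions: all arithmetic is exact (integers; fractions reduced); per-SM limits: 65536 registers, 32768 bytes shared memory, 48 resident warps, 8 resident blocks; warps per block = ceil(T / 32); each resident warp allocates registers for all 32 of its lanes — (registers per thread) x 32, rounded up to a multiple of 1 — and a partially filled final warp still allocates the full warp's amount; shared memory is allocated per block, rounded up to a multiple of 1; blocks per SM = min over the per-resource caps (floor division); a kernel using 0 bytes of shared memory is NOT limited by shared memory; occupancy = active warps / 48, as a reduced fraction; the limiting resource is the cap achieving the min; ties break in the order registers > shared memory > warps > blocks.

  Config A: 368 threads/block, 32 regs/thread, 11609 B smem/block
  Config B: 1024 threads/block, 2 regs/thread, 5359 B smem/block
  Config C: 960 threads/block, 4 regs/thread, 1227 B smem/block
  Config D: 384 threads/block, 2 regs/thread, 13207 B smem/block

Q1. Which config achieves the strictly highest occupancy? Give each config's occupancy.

occupancies: A 1/2, B 2/3, C 5/8, D 1/2

Answer: B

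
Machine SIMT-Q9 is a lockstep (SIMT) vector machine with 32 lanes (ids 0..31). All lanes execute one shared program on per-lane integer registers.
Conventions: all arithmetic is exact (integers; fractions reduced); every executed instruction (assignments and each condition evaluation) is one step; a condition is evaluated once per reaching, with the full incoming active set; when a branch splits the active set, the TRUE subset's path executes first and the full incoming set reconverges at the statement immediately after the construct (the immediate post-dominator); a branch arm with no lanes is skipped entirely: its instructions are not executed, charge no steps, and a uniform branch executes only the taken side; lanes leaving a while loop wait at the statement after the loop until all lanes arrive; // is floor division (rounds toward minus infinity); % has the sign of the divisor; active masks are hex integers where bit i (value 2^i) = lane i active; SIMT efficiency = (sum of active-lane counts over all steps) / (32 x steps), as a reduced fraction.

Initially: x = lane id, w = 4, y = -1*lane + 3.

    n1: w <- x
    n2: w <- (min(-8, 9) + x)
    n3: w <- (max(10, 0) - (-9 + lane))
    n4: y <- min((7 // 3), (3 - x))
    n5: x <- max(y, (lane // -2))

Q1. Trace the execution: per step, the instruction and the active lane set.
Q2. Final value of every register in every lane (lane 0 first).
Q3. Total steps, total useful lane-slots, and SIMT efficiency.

step 0: w <- x                       0xffffffff
step 1: w <- (min(-8, 9) + x)        0xffffffff
step 2: w <- (max(10, 0) - (-9 + lane)) 0xffffffff
step 3: y <- min((7 // 3), (3 - x))  0xffffffff
step 4: x <- max(y, (lane // -2))    0xffffffff

Answer: 5 steps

x: 2,2,1,0,-1,-2,-3,-4,-4,-5,-5,-6,-6,-7,-7,-8,-8,-9,-9,-10,-10,-11,-11,-12,-12,-13,-13,-14,-14,-15,-15,-16
w: 19,18,17,16,15,14,13,12,11,10,9,8,7,6,5,4,3,2,1,0,-1,-2,-3,-4,-5,-6,-7,-8,-9,-10,-11,-12
y: 2,2,1,0,-1,-2,-3,-4,-5,-6,-7,-8,-9,-10,-11,-12,-13,-14,-15,-16,-17,-18,-19,-20,-21,-22,-23,-24,-25,-26,-27,-28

steps = 5; useful = 160; efficiency = 160/160 = 1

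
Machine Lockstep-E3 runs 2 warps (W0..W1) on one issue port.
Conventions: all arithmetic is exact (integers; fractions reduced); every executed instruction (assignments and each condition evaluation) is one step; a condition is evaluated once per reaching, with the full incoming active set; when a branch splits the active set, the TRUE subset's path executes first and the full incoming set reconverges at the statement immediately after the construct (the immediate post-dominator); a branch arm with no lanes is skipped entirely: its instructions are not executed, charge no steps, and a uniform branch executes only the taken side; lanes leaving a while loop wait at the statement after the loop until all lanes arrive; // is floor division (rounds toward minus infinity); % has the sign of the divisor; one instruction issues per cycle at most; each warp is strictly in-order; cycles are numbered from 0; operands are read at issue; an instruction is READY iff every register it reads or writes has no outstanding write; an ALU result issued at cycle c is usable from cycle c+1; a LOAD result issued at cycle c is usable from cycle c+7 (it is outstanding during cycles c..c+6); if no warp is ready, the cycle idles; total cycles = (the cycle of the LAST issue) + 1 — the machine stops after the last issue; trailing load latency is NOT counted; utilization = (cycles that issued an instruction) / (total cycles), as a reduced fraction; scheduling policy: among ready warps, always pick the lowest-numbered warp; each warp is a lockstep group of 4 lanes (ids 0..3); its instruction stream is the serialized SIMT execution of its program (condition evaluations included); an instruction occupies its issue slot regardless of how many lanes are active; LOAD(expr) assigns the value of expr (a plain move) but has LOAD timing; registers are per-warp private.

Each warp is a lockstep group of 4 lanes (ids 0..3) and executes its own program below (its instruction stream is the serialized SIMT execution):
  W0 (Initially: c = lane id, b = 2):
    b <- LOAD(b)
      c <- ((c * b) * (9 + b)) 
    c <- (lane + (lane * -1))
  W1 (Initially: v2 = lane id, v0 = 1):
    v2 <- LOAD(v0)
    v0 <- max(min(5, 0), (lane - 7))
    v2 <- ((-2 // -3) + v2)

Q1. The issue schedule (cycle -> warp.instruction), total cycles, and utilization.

cycle 0: W0.I0
cycle 1: W1.I0
cycle 2: W1.I1
cycle 3: idle
cycle 4: idle
cycle 5: idle
cycle 6: idle
cycle 7: W0.I1
cycle 8: W0.I2
cycle 9: W1.I2

Answer: 10 cycles, utilization 3/5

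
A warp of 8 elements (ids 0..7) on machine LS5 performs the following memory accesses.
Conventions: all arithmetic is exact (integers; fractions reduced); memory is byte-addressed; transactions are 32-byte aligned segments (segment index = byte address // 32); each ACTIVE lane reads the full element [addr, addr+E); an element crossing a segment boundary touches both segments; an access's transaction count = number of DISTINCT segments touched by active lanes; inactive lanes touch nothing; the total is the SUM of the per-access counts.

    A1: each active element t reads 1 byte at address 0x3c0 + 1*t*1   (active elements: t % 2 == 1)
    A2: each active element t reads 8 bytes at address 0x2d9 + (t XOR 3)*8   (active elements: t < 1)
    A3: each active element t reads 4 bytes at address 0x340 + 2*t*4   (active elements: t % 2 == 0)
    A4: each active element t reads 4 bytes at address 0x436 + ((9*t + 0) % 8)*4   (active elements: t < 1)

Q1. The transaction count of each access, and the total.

A1: 1 transaction
A2: 1 transaction
A3: 2 transactions
A4: 1 transaction

Answer: 1,1,2,1; total 5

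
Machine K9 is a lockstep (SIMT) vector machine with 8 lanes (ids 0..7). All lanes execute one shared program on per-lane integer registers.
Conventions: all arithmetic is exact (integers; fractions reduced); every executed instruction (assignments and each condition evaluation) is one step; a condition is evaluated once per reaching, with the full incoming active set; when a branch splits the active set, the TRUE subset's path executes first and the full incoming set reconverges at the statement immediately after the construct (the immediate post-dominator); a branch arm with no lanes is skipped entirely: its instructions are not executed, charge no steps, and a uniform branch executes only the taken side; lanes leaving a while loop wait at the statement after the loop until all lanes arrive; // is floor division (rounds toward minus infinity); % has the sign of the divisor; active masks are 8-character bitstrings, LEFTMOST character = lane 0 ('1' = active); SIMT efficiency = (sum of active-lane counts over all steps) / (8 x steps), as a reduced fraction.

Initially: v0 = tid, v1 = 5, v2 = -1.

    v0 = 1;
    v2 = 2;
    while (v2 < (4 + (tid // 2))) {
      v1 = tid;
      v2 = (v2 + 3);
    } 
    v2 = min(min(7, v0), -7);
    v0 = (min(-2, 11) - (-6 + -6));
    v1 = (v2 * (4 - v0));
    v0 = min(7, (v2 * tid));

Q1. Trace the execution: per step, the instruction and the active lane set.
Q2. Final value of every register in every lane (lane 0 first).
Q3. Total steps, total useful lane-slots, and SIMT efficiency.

step 0: v0 <- 1                      11111111
step 1: v2 <- 2                      11111111
step 2: eval (v2 < (4 + (tid // 2))) 11111111
step 3: v1 <- tid                    11111111
step 4: v2 <- (v2 + 3)               11111111
step 5: eval (v2 < (4 + (tid // 2))) 11111111
step 6: v1 <- tid                    00001111
step 7: v2 <- (v2 + 3)               00001111
step 8: eval (v2 < (4 + (tid // 2))) 00001111
step 9: v2 <- min(min(7, v0), -7)    11111111
step 10: v0 <- (min(-2, 11) - (-6 + -6)) 11111111
step 11: v1 <- (v2 * (4 - v0))        11111111
step 12: v0 <- min(7, (v2 * tid))     11111111

Answer: 13 steps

v0: 0,-7,-14,-21,-28,-35,-42,-49
v1: 42,42,42,42,42,42,42,42
v2: -7,-7,-7,-7,-7,-7,-7,-7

steps = 13; useful = 92; efficiency = 92/104 = 23/26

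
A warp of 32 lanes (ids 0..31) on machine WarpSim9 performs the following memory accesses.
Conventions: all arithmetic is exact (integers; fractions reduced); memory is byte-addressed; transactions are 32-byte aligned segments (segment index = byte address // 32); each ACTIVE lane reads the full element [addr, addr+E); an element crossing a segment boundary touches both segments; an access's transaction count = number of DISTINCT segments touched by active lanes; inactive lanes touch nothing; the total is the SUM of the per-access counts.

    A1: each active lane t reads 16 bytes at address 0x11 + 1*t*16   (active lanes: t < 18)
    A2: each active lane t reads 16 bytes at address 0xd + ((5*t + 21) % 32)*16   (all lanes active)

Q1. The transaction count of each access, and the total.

A1: 10 transactions
A2: 17 transactions

Answer: 10,17; total 27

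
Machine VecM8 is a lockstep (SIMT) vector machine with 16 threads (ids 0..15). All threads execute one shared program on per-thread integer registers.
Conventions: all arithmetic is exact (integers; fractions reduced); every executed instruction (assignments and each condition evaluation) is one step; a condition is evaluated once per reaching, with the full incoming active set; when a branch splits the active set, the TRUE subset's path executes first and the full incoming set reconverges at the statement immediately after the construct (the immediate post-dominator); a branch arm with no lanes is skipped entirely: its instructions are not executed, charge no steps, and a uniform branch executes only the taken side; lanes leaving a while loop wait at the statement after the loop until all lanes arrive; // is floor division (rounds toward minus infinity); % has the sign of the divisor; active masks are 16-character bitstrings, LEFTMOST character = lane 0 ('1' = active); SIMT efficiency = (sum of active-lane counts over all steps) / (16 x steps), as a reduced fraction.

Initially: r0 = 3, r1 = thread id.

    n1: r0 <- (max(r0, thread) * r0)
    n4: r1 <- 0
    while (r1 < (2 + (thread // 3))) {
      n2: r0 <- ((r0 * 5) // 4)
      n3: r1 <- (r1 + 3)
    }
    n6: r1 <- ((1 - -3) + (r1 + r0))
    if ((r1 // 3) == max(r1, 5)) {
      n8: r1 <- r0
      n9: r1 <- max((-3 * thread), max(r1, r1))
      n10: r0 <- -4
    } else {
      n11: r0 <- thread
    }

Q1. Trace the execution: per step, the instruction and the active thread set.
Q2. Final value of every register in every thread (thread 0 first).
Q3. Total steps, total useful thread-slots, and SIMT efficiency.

step 0: r0 <- (max(r0, thread) * r0) 1111111111111111
step 1: r1 <- 0                      1111111111111111
step 2: eval (r1 < (2 + (thread // 3))) 1111111111111111
step 3: r0 <- ((r0 * 5) // 4)        1111111111111111
step 4: r1 <- (r1 + 3)               1111111111111111
step 5: eval (r1 < (2 + (thread // 3))) 1111111111111111
step 6: r0 <- ((r0 * 5) // 4)        0000001111111111
step 7: r1 <- (r1 + 3)               0000001111111111
step 8: eval (r1 < (2 + (thread // 3))) 0000001111111111
step 9: r0 <- ((r0 * 5) // 4)        0000000000000001
step 10: r1 <- (r1 + 3)               0000000000000001
step 11: eval (r1 < (2 + (thread // 3))) 0000000000000001
step 12: r1 <- ((1 - -3) + (r1 + r0)) 1111111111111111
step 13: eval ((r1 // 3) == max(r1, 5)) 1111111111111111
step 14: r0 <- thread                 1111111111111111

Answer: 15 steps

r0: 0,1,2,3,4,5,6,7,8,9,10,11,12,13,14,15
r1: 18,18,18,18,22,25,37,42,47,51,56,61,66,70,75,100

steps = 15; useful = 177; efficiency = 177/240 = 59/80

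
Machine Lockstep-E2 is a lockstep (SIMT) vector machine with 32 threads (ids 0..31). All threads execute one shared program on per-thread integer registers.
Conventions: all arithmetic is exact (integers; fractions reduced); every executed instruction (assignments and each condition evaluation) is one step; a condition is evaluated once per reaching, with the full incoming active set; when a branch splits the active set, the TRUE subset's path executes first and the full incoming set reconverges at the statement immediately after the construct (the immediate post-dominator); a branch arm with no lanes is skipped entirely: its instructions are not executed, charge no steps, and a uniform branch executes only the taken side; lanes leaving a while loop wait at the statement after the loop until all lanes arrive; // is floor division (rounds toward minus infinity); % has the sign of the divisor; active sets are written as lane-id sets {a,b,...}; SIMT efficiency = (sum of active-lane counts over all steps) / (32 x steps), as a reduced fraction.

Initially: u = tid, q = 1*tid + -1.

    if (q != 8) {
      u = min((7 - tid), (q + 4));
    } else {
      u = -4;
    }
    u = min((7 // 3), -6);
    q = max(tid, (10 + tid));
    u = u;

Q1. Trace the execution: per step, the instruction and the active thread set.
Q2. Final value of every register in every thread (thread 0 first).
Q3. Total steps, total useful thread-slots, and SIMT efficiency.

step 0: eval (q != 8)                {0,1,2,3,4,5,6,7,8,9,10,11,12,13,14,15,16,17,18,19,20,21,22,23,24,25,26,27,28,29,30,31}
step 1: u <- min((7 - tid), (q + 4)) {0,1,2,3,4,5,6,7,8,10,11,12,13,14,15,16,17,18,19,20,21,22,23,24,25,26,27,28,29,30,31}
step 2: u <- -4                      {9}
step 3: u <- min((7 // 3), -6)       {0,1,2,3,4,5,6,7,8,9,10,11,12,13,14,15,16,17,18,19,20,21,22,23,24,25,26,27,28,29,30,31}
step 4: q <- max(tid, (10 + tid))    {0,1,2,3,4,5,6,7,8,9,10,11,12,13,14,15,16,17,18,19,20,21,22,23,24,25,26,27,28,29,30,31}
step 5: u <- u                       {0,1,2,3,4,5,6,7,8,9,10,11,12,13,14,15,16,17,18,19,20,21,22,23,24,25,26,27,28,29,30,31}

Answer: 6 steps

u: -6,-6,-6,-6,-6,-6,-6,-6,-6,-6,-6,-6,-6,-6,-6,-6,-6,-6,-6,-6,-6,-6,-6,-6,-6,-6,-6,-6,-6,-6,-6,-6
q: 10,11,12,13,14,15,16,17,18,19,20,21,22,23,24,25,26,27,28,29,30,31,32,33,34,35,36,37,38,39,40,41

steps = 6; useful = 160; efficiency = 160/192 = 5/6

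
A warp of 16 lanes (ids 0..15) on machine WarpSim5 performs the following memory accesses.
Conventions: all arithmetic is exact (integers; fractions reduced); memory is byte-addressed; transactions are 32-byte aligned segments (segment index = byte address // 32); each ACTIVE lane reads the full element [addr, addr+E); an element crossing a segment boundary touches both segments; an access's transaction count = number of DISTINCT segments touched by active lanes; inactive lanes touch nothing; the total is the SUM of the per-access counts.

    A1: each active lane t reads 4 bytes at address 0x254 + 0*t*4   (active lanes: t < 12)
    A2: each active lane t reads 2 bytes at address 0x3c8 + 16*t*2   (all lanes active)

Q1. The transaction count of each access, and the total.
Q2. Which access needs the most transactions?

A1: 1 transaction
A2: 16 transactions

Answer: 1,16; total 17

Answer: A2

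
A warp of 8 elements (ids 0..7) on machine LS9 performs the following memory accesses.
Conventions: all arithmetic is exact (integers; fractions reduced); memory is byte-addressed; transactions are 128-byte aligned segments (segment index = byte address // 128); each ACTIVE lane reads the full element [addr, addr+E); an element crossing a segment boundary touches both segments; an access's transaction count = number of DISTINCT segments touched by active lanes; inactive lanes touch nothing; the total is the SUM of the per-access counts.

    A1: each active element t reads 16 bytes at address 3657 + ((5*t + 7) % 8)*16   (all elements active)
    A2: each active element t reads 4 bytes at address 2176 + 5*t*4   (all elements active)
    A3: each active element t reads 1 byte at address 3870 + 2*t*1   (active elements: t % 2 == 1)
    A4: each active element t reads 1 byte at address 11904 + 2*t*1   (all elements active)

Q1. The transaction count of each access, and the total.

A1: 2 transactions
A2: 2 transactions
A3: 1 transaction
A4: 1 transaction

Answer: 2,2,1,1; total 6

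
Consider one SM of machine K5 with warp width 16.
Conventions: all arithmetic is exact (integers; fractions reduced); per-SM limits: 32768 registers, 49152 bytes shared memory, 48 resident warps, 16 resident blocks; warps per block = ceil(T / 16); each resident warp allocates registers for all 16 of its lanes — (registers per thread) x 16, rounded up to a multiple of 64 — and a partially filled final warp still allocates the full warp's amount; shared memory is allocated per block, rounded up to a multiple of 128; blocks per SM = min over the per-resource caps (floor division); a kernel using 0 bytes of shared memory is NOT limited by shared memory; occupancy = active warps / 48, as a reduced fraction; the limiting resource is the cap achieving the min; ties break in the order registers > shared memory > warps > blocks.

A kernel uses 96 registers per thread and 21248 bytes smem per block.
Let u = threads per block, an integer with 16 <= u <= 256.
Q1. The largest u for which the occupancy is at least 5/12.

Answer: u = 160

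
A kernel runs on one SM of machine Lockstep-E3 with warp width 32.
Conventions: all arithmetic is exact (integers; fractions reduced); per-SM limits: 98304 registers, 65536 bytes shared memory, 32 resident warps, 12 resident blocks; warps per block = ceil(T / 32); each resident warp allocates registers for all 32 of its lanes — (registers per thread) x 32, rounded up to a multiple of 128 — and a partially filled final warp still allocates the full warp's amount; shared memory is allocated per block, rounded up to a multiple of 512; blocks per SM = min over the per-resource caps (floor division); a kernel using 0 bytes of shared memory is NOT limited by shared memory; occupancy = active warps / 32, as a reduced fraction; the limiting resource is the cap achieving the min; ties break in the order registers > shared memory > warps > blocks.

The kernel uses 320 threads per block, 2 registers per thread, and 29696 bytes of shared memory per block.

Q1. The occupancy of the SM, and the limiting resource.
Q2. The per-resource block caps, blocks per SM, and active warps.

Answer: occupancy 5/8, limited by shared memory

registers: 76 blocks
shared memory: 2 blocks
warps: 3 blocks
blocks: 12 blocks

Answer: 2 blocks, 20 active warps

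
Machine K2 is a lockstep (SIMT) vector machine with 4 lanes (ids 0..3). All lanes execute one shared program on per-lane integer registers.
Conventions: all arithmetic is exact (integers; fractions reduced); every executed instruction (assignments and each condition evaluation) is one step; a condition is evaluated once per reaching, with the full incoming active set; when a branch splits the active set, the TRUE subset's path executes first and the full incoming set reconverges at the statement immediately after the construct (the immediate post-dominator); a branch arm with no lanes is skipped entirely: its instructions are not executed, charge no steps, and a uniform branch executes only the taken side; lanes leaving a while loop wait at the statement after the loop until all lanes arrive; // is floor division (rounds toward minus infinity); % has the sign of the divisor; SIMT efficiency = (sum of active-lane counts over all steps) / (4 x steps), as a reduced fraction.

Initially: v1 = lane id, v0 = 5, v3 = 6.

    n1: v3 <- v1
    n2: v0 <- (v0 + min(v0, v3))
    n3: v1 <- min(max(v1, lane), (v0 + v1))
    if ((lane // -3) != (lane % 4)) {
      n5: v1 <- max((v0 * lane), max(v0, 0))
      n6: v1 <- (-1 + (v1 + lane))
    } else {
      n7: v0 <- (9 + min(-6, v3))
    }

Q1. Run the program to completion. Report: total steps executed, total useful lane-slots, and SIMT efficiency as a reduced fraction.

Answer: 7 steps, 23 useful, 23/28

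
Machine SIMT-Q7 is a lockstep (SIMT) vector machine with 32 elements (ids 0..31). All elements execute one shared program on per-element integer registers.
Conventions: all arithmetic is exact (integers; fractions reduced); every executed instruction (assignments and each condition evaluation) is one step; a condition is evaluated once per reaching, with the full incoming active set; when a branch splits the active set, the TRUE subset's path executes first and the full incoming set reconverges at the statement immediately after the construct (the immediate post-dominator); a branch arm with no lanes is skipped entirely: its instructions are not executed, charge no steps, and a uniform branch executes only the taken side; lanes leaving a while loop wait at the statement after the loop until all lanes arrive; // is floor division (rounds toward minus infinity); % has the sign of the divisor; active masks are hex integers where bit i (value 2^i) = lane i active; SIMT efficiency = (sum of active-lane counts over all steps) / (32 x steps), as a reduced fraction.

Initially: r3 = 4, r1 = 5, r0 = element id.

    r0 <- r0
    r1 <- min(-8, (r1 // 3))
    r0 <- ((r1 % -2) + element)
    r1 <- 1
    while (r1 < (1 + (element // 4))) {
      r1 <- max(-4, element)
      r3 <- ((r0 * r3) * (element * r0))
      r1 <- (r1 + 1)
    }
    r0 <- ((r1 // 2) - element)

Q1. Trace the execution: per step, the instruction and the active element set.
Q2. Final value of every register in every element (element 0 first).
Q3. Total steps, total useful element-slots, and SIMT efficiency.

step 0: r0 <- r0                     0xffffffff
step 1: r1 <- min(-8, (r1 // 3))     0xffffffff
step 2: r0 <- ((r1 % -2) + element)  0xffffffff
step 3: r1 <- 1                      0xffffffff
step 4: eval (r1 < (1 + (element // 4))) 0xffffffff
step 5: r1 <- max(-4, element)       0xfffffff0
step 6: r3 <- ((r0 * r3) * (element * r0)) 0xfffffff0
step 7: r1 <- (r1 + 1)               0xfffffff0
step 8: eval (r1 < (1 + (element // 4))) 0xfffffff0
step 9: r0 <- ((r1 // 2) - element)  0xffffffff

Answer: 10 steps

r3: 4,4,4,4,256,500,864,1372,2048,2916,4000,5324,6912,8788,10976,13500,16384,19652,23328,27436,32000,37044,42592,48668,55296,62500,70304,78732,87808,97556,108000,119164
r1: 1,1,1,1,5,6,7,8,9,10,11,12,13,14,15,16,17,18,19,20,21,22,23,24,25,26,27,28,29,30,31,32
r0: 0,-1,-2,-3,-2,-2,-3,-3,-4,-4,-5,-5,-6,-6,-7,-7,-8,-8,-9,-9,-10,-10,-11,-11,-12,-12,-13,-13,-14,-14,-15,-15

steps = 10; useful = 304; efficiency = 304/320 = 19/20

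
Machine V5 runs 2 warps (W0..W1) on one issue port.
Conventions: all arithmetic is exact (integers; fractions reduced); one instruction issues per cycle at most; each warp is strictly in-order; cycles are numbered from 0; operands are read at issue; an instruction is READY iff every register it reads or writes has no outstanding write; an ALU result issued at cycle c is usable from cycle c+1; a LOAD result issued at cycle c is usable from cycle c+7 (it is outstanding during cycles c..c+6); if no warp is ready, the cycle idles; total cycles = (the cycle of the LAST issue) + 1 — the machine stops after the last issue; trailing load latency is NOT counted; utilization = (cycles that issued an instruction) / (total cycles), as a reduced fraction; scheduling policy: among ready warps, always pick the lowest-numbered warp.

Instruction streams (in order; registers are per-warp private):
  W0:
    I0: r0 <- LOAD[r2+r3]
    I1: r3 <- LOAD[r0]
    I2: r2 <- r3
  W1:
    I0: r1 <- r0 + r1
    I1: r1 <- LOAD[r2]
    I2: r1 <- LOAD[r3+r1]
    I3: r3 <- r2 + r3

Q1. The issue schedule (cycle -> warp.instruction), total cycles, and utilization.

cycle 0: W0.I0
cycle 1: W1.I0
cycle 2: W1.I1
cycle 3: idle
cycle 4: idle
cycle 5: idle
cycle 6: idle
cycle 7: W0.I1
cycle 8: idle
cycle 9: W1.I2
cycle 10: W1.I3
cycle 11: idle
cycle 12: idle
cycle 13: idle
cycle 14: W0.I2

Answer: 15 cycles, utilization 7/15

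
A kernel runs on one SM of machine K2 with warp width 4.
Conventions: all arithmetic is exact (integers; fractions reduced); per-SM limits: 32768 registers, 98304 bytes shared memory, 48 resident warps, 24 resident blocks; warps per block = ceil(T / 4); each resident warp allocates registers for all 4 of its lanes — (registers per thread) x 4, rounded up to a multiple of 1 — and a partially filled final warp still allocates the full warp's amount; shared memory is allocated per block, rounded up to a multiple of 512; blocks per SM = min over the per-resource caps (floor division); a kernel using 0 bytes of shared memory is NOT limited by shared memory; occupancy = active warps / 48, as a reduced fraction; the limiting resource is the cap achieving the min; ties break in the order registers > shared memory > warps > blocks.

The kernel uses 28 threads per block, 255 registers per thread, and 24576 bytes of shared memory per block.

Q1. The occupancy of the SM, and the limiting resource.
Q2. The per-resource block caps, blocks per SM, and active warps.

Answer: occupancy 7/12, limited by registers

registers: 4 blocks
shared memory: 4 blocks
warps: 6 blocks
blocks: 24 blocks

Answer: 4 blocks, 28 active warps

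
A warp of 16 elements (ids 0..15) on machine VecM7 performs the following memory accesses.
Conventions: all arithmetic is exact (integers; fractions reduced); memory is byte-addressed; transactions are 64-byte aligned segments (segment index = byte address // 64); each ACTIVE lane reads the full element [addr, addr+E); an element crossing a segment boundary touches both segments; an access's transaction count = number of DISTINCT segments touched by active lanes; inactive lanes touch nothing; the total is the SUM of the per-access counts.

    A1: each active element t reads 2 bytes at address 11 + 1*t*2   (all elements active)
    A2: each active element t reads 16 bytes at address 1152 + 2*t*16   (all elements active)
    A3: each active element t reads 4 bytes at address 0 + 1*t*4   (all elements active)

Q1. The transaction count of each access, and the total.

A1: 1 transaction
A2: 8 transactions
A3: 1 transaction

Answer: 1,8,1; total 10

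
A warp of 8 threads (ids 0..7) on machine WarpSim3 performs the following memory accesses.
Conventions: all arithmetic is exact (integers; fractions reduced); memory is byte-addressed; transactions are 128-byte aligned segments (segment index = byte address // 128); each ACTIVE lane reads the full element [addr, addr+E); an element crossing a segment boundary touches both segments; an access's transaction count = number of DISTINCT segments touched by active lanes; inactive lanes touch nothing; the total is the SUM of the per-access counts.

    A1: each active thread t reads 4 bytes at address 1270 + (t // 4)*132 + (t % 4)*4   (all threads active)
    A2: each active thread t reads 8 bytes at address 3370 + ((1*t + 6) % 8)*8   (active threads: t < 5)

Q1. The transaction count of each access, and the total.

A1: 3 transactions
A2: 1 transaction

Answer: 3,1; total 4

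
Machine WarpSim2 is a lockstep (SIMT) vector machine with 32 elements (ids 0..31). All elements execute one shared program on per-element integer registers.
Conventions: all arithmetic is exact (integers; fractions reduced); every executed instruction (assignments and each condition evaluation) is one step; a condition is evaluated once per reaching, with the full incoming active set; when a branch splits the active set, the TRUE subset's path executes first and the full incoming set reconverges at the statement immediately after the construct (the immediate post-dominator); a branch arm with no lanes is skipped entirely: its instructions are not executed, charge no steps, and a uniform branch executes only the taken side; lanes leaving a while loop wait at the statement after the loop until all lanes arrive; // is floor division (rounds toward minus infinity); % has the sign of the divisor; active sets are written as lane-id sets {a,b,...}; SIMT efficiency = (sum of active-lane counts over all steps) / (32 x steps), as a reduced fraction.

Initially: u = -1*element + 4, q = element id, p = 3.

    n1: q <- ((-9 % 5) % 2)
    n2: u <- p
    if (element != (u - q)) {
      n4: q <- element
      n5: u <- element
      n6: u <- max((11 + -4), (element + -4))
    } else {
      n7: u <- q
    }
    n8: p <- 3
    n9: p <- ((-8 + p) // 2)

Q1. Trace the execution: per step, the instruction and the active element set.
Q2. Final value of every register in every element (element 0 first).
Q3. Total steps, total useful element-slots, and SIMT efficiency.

step 0: q <- ((-9 % 5) % 2)          {0,1,2,3,4,5,6,7,8,9,10,11,12,13,14,15,16,17,18,19,20,21,22,23,24,25,26,27,28,29,30,31}
step 1: u <- p                       {0,1,2,3,4,5,6,7,8,9,10,11,12,13,14,15,16,17,18,19,20,21,22,23,24,25,26,27,28,29,30,31}
step 2: eval (element != (u - q))    {0,1,2,3,4,5,6,7,8,9,10,11,12,13,14,15,16,17,18,19,20,21,22,23,24,25,26,27,28,29,30,31}
step 3: q <- element                 {0,1,3,4,5,6,7,8,9,10,11,12,13,14,15,16,17,18,19,20,21,22,23,24,25,26,27,28,29,30,31}
step 4: u <- element                 {0,1,3,4,5,6,7,8,9,10,11,12,13,14,15,16,17,18,19,20,21,22,23,24,25,26,27,28,29,30,31}
step 5: u <- max((11 + -4), (element + -4)) {0,1,3,4,5,6,7,8,9,10,11,12,13,14,15,16,17,18,19,20,21,22,23,24,25,26,27,28,29,30,31}
step 6: u <- q                       {2}
step 7: p <- 3                       {0,1,2,3,4,5,6,7,8,9,10,11,12,13,14,15,16,17,18,19,20,21,22,23,24,25,26,27,28,29,30,31}
step 8: p <- ((-8 + p) // 2)         {0,1,2,3,4,5,6,7,8,9,10,11,12,13,14,15,16,17,18,19,20,21,22,23,24,25,26,27,28,29,30,31}

Answer: 9 steps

u: 7,7,1,7,7,7,7,7,7,7,7,7,8,9,10,11,12,13,14,15,16,17,18,19,20,21,22,23,24,25,26,27
q: 0,1,1,3,4,5,6,7,8,9,10,11,12,13,14,15,16,17,18,19,20,21,22,23,24,25,26,27,28,29,30,31
p: -3,-3,-3,-3,-3,-3,-3,-3,-3,-3,-3,-3,-3,-3,-3,-3,-3,-3,-3,-3,-3,-3,-3,-3,-3,-3,-3,-3,-3,-3,-3,-3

steps = 9; useful = 254; efficiency = 254/288 = 127/144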